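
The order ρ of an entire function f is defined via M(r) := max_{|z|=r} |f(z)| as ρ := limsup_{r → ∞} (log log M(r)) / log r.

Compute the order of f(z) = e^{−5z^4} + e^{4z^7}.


Each summand is entire of order 4 and 7 respectively (as in the single-exponential case). The order of a sum is at most the max of the orders, so ρ ≤ 7. For the lower bound: on |z|=r choose arg z so that 4z^7 is real positive; then |e^{4z^7}| = e^{4r^7} while |e^{-5z^4}| ≤ e^{5r^4} = o(e^{4r^7}). So |f| ≥ e^{4r^7}(1 − o(1)) and ρ ≥ 7. Hence ρ = max(4, 7) = 7.
Therefore ρ = 7.

Order ρ = 7.


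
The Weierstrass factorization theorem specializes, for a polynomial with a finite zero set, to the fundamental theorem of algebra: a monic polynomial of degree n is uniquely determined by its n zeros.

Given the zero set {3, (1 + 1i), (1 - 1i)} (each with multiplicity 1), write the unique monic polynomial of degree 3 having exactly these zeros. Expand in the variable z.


The polynomial is p(z) = ∏_{α ∈ S} (z − α), where S = {3, (1 + 1i), (1 - 1i)}.
Expanding the product yields: p(z) = z^3 -5·z^2 + 8·z -6.
Note conjugate pairs combine to real quadratics: (z − (1+1i))(z − (1−1i)) = z² − 2z + 2.
The resulting polynomial has degree 3 and real coefficients as required.

p(z) = z^3 -5·z^2 + 8·z -6.


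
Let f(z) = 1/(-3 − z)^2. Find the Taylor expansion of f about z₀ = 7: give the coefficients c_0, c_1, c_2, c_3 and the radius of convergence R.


Let w = z − z₀, so z = z₀ + w.
Then -3 − z = -3 − (z₀ + w) = (-3 − z₀) − w = -10 − w.
f(z) = 1/(-10 − w)^2 = (1/(-10)^2) · (1 − w/(-10))^{−2}.
By the binomial series (1−u)^{−2} = Σ_{n≥0} C(n+1, 1) u^n for |u|<1, with u = w/(-10):
  c_n = C(n+1, 1) / (-10)^(n+2).
  c_0 = 1/(-10)^2 = 1/100.
  c_1 = 2/(-10)^3 = -1/500.
  c_2 = 3/(-10)^4 = 3/10000.
  c_3 = 4/(-10)^5 = -1/25000.
The series is valid for |w/d| < 1, i.e. |z − z₀| < |d|.
Radius of convergence: R = |-3 − z₀| = |-10| = 10 (distance from z₀ to the singularity z = -3).

c_0 = 1/100, c_1 = -1/500, c_2 = 3/10000, c_3 = -1/25000; R = 10.


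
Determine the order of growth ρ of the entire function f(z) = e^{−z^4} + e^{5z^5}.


Each summand is entire of order 4 and 5 respectively (as in the single-exponential case). The order of a sum is at most the max of the orders, so ρ ≤ 5. For the lower bound: on |z|=r choose arg z so that 5z^5 is real positive; then |e^{5z^5}| = e^{5r^5} while |e^{-1z^4}| ≤ e^{1r^4} = o(e^{5r^5}). So |f| ≥ e^{5r^5}(1 − o(1)) and ρ ≥ 5. Hence ρ = max(4, 5) = 5.
Therefore ρ = 5.

Order ρ = 5.


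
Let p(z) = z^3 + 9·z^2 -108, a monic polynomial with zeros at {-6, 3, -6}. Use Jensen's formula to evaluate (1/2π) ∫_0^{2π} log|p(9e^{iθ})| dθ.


Zeros: -6, -6, 3; r = 9.
Inside |z| < r: -6, -6, 3. Outside (|z| ≥ r): ∅.
p(0) = -108, so log|p(0)| = log(108) = 4.6821.
Apply Jensen: I(r) = log|p(0)| + Σ_k log(r/|z_k|), summed over zeros inside |z| < r.
  log(r/|z_k|) for z_k = -6: log(9/6) = 0.4055
  log(r/|z_k|) for z_k = 3: log(9/3) = 1.0986
  log(r/|z_k|) for z_k = -6: log(9/6) = 0.4055
Sum over inside zeros: 1.9095.
I(r) = log|p(0)| + (inside sum) = 4.6821 + 1.9095 = 6.5917.
Closed form (all zeros inside, monic): I(r) = n·log(r) = 3·log(9) = 6.5917. ✓

I(r) ≈ 6.5917.


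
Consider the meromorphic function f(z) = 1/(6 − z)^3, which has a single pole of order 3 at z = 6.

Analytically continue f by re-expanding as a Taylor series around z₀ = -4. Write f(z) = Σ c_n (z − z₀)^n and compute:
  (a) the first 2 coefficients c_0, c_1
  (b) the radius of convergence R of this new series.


Let w = z − z₀, so z = z₀ + w.
Then 6 − z = 6 − (z₀ + w) = (6 − z₀) − w = 10 − w.
f(z) = 1/(10 − w)^3 = (1/(10)^3) · (1 − w/(10))^{−3}.
By the binomial series (1−u)^{−3} = Σ_{n≥0} C(n+2, 2) u^n for |u|<1, with u = w/(10):
  c_n = C(n+2, 2) / (10)^(n+3).
  c_0 = 1/(10)^3 = 1/1000.
  c_1 = 3/(10)^4 = 3/10000.
The series is valid for |w/d| < 1, i.e. |z − z₀| < |d|.
Radius of convergence: R = |6 − z₀| = |10| = 10 (distance from z₀ to the singularity z = 6).

c_0 = 1/1000, c_1 = 3/10000; R = 10.


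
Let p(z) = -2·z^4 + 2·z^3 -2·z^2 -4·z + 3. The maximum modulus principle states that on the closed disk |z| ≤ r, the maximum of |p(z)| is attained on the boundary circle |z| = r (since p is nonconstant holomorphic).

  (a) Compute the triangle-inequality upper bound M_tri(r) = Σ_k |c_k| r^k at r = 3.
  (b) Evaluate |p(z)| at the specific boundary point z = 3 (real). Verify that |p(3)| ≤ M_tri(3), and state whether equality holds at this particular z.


Coefficients: c_0 = 3, c_1 = -4, c_2 = -2, c_3 = 2, c_4 = -2. Radius r = 3.
Part (a). Triangle bound: M_tri(r) = Σ_k |c_k| r^k
  = |3|·3^0 + |-4|·3^1 + |-2|·3^2 + |2|·3^3 + |-2|·3^4
  = 3 + 12 + 18 + 54 + 162 = 249.
This bounds M(r) := max_{|z|=r} |p(z)| from above; equality holds iff all terms c_k z^k can be made to align in phase at a single z on |z|=r.
Part (b). At z = 3 (real, on the circle |z| = r):
  p(3) = (3)·3^0 + (-4)·3^1 + (-2)·3^2 + (2)·3^3 + (-2)·3^4 = -135.
  |p(3)| = 135.
Check: |p(3)| = 135 ≤ 249 = M_tri(3). ✓ Equality does not hold at z = 3 (the coefficients have mixed signs, so the terms do not all align in phase there).

M_tri(3) = 249; |p(3)| = 135; equality at z=3: no.


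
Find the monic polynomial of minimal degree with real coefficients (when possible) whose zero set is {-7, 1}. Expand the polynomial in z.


The polynomial is p(z) = ∏_{α ∈ S} (z − α), where S = {-7, 1}.
Expanding the product yields: p(z) = z^2 + 6·z -7.
The resulting polynomial has degree 2 and real coefficients as required.

p(z) = z^2 + 6·z -7.


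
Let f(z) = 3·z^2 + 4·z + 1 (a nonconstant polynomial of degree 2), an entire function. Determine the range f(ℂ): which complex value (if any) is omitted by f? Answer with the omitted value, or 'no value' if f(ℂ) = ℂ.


Little Picard bounds the complement of f(ℂ) to at most one point.
For every w ∈ ℂ, the equation p(z) − w = 0 is a nonconstant polynomial in z and hence has at least one root by the fundamental theorem of algebra. So p is surjective onto ℂ, omitting no value.

Omitted value: no value.


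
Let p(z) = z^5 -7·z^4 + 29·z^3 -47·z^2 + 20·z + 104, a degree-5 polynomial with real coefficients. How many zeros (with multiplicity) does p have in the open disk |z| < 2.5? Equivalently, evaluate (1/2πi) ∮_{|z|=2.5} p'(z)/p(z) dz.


The zeros of p are: -1, (2 + 2i), (2 - 2i), (2 + 3i), (2 - 3i).
Their magnitudes are: 1, 2.828, 2.828, 3.606, 3.606.
Zeros with |z| < R = 2.5: -1.
Count = 1.
By the argument principle, (1/2πi) ∮_{|z|=R} p'(z)/p(z) dz equals exactly this count.

Number of zeros inside |z| < 2.5: 1.


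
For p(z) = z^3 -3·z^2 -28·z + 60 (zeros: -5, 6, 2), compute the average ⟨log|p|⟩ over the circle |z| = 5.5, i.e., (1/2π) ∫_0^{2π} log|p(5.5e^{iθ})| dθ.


Zeros: -5, 2, 6; r = 5.5.
Inside |z| < r: -5, 2. Outside (|z| ≥ r): 6.
p(0) = 60, so log|p(0)| = log(60) = 4.0943.
Apply Jensen: I(r) = log|p(0)| + Σ_k log(r/|z_k|), summed over zeros inside |z| < r.
  log(r/|z_k|) for z_k = -5: log(5.5/5) = 0.0953
  log(r/|z_k|) for z_k = 2: log(5.5/2) = 1.0116
  Outside zeros (6) contribute nothing to the Jensen sum.
Sum over inside zeros: 1.1069.
I(r) = log|p(0)| + (inside sum) = 4.0943 + 1.1069 = 5.2013.
Note: since some zeros are outside |z| ≤ r, the simplified n·log(r) form does NOT apply — only the inside zeros contribute.

I(r) ≈ 5.2013.


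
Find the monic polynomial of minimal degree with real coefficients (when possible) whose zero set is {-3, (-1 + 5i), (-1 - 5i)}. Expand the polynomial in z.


The polynomial is p(z) = ∏_{α ∈ S} (z − α), where S = {-3, (-1 + 5i), (-1 - 5i)}.
Expanding the product yields: p(z) = z^3 + 5·z^2 + 32·z + 78.
Note conjugate pairs combine to real quadratics: (z − (-1+5i))(z − (-1−5i)) = z² + 2z + 26.
The resulting polynomial has degree 3 and real coefficients as required.

p(z) = z^3 + 5·z^2 + 32·z + 78.


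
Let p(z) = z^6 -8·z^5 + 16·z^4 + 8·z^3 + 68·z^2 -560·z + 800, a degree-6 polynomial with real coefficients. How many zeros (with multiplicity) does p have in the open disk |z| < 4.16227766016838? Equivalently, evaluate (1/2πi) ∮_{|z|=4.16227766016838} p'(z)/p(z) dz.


The zeros of p are: (3 + 1i), (3 - 1i), (3 + 1i), (3 - 1i), (-2 + 2i), (-2 - 2i).
Their magnitudes are: 3.162, 3.162, 3.162, 3.162, 2.828, 2.828.
Zeros with |z| < R = 4.16227766016838: (3 + 1i), (3 - 1i), (3 + 1i), (3 - 1i), (-2 + 2i), (-2 - 2i).
Count = 6.
By the argument principle, (1/2πi) ∮_{|z|=R} p'(z)/p(z) dz equals exactly this count.

Number of zeros inside |z| < 4.16227766016838: 6.


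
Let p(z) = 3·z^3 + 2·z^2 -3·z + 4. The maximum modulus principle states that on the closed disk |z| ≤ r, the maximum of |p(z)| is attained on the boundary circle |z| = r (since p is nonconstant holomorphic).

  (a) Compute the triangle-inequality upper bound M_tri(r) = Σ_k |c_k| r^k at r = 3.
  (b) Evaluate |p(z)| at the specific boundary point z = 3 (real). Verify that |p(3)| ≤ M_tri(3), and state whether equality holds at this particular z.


Coefficients: c_0 = 4, c_1 = -3, c_2 = 2, c_3 = 3. Radius r = 3.
Part (a). Triangle bound: M_tri(r) = Σ_k |c_k| r^k
  = |4|·3^0 + |-3|·3^1 + |2|·3^2 + |3|·3^3
  = 4 + 9 + 18 + 81 = 112.
This bounds M(r) := max_{|z|=r} |p(z)| from above; equality holds iff all terms c_k z^k can be made to align in phase at a single z on |z|=r.
Part (b). At z = 3 (real, on the circle |z| = r):
  p(3) = (4)·3^0 + (-3)·3^1 + (2)·3^2 + (3)·3^3 = 94.
  |p(3)| = 94.
Check: |p(3)| = 94 ≤ 112 = M_tri(3). ✓ Equality does not hold at z = 3 (the coefficients have mixed signs, so the terms do not all align in phase there).

M_tri(3) = 112; |p(3)| = 94; equality at z=3: no.


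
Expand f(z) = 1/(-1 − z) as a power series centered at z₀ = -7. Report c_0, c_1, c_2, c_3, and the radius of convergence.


Let w = z − z₀, so z = z₀ + w.
Then -1 − z = -1 − (z₀ + w) = (-1 − z₀) − w = 6 − w.
f(z) = 1/(6 − w) = (1/(6)) · 1/(1 − w/(6)) = Σ_{n≥0} w^n / (6)^(n+1).
So c_n = 1/(6)^(n+1):
  c_0 = 1/(6)^1 = 1/6.
  c_1 = 1/(6)^2 = 1/36.
  c_2 = 1/(6)^3 = 1/216.
  c_3 = 1/(6)^4 = 1/1296.
The series is valid for |w/d| < 1, i.e. |z − z₀| < |d|.
Radius of convergence: R = |-1 − z₀| = |6| = 6 (distance from z₀ to the singularity z = -1).

c_0 = 1/6, c_1 = 1/36, c_2 = 1/216, c_3 = 1/1296; R = 6.


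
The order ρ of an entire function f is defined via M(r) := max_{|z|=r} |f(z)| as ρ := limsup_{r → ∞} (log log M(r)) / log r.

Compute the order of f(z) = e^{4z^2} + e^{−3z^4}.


Each summand is entire of order 2 and 4 respectively (as in the single-exponential case). The order of a sum is at most the max of the orders, so ρ ≤ 4. For the lower bound: on |z|=r choose arg z so that -3z^4 is real positive; then |e^{-3z^4}| = e^{3r^4} while |e^{4z^2}| ≤ e^{4r^2} = o(e^{3r^4}). So |f| ≥ e^{3r^4}(1 − o(1)) and ρ ≥ 4. Hence ρ = max(2, 4) = 4.
Therefore ρ = 4.

Order ρ = 4.


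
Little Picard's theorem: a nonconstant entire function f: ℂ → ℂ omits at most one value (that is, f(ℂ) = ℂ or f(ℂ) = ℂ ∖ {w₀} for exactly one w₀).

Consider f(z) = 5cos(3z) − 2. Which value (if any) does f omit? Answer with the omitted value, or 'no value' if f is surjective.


Little Picard bounds the complement of f(ℂ) to at most one point.
cos is entire and surjective onto ℂ: for every w ∈ ℂ, cos(ζ) = w has a solution ζ ∈ ℂ (e.g., via the complex inverse arccos). With ζ = 3z this gives z = ζ/(3). Then 5·cos(3z) takes every value in 5·ℂ = ℂ, and adding -2 is a bijection of ℂ. So f is surjective and omits no value. (Note: only on the real line is cos bounded by [−1, 1].)

Omitted value: no value.


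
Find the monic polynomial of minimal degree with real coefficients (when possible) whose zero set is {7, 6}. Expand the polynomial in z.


The polynomial is p(z) = ∏_{α ∈ S} (z − α), where S = {7, 6}.
Expanding the product yields: p(z) = z^2 -13·z + 42.
The resulting polynomial has degree 2 and real coefficients as required.

p(z) = z^2 -13·z + 42.


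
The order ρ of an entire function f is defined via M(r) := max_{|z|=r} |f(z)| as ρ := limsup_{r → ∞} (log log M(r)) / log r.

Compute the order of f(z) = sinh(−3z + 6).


sinh(w) is a linear combination of e^{iw} and e^{−iw} (or e^w, e^{−w} in the hyperbolic case), so |sinh(w)| ≤ e^{|w|}. With w = −3z + 6, |w| ≤ 3|z| + 6 = 3r + 6 on |z| = r, giving M(r) ≤ e^{3r + 6}, so ρ ≤ 1. On a suitable ray (z = it for sin/cos; z = t for sinh/cosh, t real → ∞), |sinh(−3z + 6)| grows like e^{3|t|}/2, so ρ ≥ 1. Hence ρ = 1.
Therefore ρ = 1.

Order ρ = 1.


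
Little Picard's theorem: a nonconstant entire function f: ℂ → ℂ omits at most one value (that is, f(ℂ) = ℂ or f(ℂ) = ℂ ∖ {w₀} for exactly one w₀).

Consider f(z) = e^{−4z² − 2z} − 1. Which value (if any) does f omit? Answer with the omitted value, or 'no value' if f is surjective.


Little Picard bounds the complement of f(ℂ) to at most one point.
The exponent g(z) = −4z² − 2z is a nonconstant polynomial, hence surjective onto ℂ. So e^{g(z)} takes every value in {e^w : w ∈ ℂ} = ℂ ∖ {0}. Adding -1 shifts the range to ℂ ∖ {-1}. f omits exactly -1.

Omitted value: -1.


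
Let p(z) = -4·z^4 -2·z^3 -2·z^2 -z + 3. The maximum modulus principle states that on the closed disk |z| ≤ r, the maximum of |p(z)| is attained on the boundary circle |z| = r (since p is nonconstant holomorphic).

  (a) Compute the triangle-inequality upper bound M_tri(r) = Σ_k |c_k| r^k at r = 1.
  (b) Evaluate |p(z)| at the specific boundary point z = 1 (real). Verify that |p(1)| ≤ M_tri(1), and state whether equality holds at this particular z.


Coefficients: c_0 = 3, c_1 = -1, c_2 = -2, c_3 = -2, c_4 = -4. Radius r = 1.
Part (a). Triangle bound: M_tri(r) = Σ_k |c_k| r^k
  = |3|·1^0 + |-1|·1^1 + |-2|·1^2 + |-2|·1^3 + |-4|·1^4
  = 3 + 1 + 2 + 2 + 4 = 12.
This bounds M(r) := max_{|z|=r} |p(z)| from above; equality holds iff all terms c_k z^k can be made to align in phase at a single z on |z|=r.
Part (b). At z = 1 (real, on the circle |z| = r):
  p(1) = (3)·1^0 + (-1)·1^1 + (-2)·1^2 + (-2)·1^3 + (-4)·1^4 = -6.
  |p(1)| = 6.
Check: |p(1)| = 6 ≤ 12 = M_tri(1). ✓ Equality does not hold at z = 1 (the coefficients have mixed signs, so the terms do not all align in phase there).

M_tri(1) = 12; |p(1)| = 6; equality at z=1: no.


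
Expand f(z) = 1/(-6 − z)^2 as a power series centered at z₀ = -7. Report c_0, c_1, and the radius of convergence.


Let w = z − z₀, so z = z₀ + w.
Then -6 − z = -6 − (z₀ + w) = (-6 − z₀) − w = 1 − w.
f(z) = 1/(1 − w)^2 = (1/(1)^2) · (1 − w/(1))^{−2}.
By the binomial series (1−u)^{−2} = Σ_{n≥0} C(n+1, 1) u^n for |u|<1, with u = w/(1):
  c_n = C(n+1, 1) / (1)^(n+2).
  c_0 = 1/(1)^2 = 1.
  c_1 = 2/(1)^3 = 2.
The series is valid for |w/d| < 1, i.e. |z − z₀| < |d|.
Radius of convergence: R = |-6 − z₀| = |1| = 1 (distance from z₀ to the singularity z = -6).

c_0 = 1, c_1 = 2; R = 1.


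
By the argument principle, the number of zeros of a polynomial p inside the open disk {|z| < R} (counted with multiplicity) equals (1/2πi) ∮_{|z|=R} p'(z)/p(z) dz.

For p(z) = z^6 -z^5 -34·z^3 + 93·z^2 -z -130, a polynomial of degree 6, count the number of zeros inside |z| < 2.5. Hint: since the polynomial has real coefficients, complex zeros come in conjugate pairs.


The zeros of p are: 2, (2 + 1i), (2 - 1i), (-2 + 3i), (-2 - 3i), -1.
Their magnitudes are: 2, 2.236, 2.236, 3.606, 3.606, 1.
Zeros with |z| < R = 2.5: 2, (2 + 1i), (2 - 1i), -1.
Count = 4.
By the argument principle, (1/2πi) ∮_{|z|=R} p'(z)/p(z) dz equals exactly this count.

Number of zeros inside |z| < 2.5: 4.


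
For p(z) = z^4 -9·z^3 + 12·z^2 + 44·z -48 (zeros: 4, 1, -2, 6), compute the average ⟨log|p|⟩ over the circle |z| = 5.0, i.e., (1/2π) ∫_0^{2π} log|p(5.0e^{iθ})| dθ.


Zeros: -2, 1, 4, 6; r = 5.0.
Inside |z| < r: -2, 1, 4. Outside (|z| ≥ r): 6.
p(0) = -48, so log|p(0)| = log(48) = 3.8712.
Apply Jensen: I(r) = log|p(0)| + Σ_k log(r/|z_k|), summed over zeros inside |z| < r.
  log(r/|z_k|) for z_k = 4: log(5.0/4) = 0.2231
  log(r/|z_k|) for z_k = 1: log(5.0/1) = 1.6094
  log(r/|z_k|) for z_k = -2: log(5.0/2) = 0.9163
  Outside zeros (6) contribute nothing to the Jensen sum.
Sum over inside zeros: 2.7489.
I(r) = log|p(0)| + (inside sum) = 3.8712 + 2.7489 = 6.6201.
Note: since some zeros are outside |z| ≤ r, the simplified n·log(r) form does NOT apply — only the inside zeros contribute.

I(r) ≈ 6.6201.


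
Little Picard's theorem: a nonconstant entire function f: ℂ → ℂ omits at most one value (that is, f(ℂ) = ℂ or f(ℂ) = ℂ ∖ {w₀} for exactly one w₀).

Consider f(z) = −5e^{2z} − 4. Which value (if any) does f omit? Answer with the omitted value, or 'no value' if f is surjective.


Little Picard bounds the complement of f(ℂ) to at most one point.
e^{2z} is never zero on ℂ, so -5·e^{2z} takes every value in ℂ ∖ {0}. Adding -4 shifts the range to ℂ ∖ {-4}. Thus f omits exactly the value -4.

Omitted value: -4.


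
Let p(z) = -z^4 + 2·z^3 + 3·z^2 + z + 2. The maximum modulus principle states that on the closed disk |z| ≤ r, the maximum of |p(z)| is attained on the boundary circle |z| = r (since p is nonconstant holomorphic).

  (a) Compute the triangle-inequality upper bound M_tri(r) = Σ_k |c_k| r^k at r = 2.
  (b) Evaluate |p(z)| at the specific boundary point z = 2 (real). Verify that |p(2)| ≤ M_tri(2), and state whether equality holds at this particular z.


Coefficients: c_0 = 2, c_1 = 1, c_2 = 3, c_3 = 2, c_4 = -1. Radius r = 2.
Part (a). Triangle bound: M_tri(r) = Σ_k |c_k| r^k
  = |2|·2^0 + |1|·2^1 + |3|·2^2 + |2|·2^3 + |-1|·2^4
  = 2 + 2 + 12 + 16 + 16 = 48.
This bounds M(r) := max_{|z|=r} |p(z)| from above; equality holds iff all terms c_k z^k can be made to align in phase at a single z on |z|=r.
Part (b). At z = 2 (real, on the circle |z| = r):
  p(2) = (2)·2^0 + (1)·2^1 + (3)·2^2 + (2)·2^3 + (-1)·2^4 = 16.
  |p(2)| = 16.
Check: |p(2)| = 16 ≤ 48 = M_tri(2). ✓ Equality does not hold at z = 2 (the coefficients have mixed signs, so the terms do not all align in phase there).

M_tri(2) = 48; |p(2)| = 16; equality at z=2: no.


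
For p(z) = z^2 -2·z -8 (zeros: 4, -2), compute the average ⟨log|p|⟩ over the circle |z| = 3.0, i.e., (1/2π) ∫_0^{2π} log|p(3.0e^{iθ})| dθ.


Zeros: -2, 4; r = 3.0.
Inside |z| < r: -2. Outside (|z| ≥ r): 4.
p(0) = -8, so log|p(0)| = log(8) = 2.0794.
Apply Jensen: I(r) = log|p(0)| + Σ_k log(r/|z_k|), summed over zeros inside |z| < r.
  log(r/|z_k|) for z_k = -2: log(3.0/2) = 0.4055
  Outside zeros (4) contribute nothing to the Jensen sum.
Sum over inside zeros: 0.4055.
I(r) = log|p(0)| + (inside sum) = 2.0794 + 0.4055 = 2.4849.
Note: since some zeros are outside |z| ≤ r, the simplified n·log(r) form does NOT apply — only the inside zeros contribute.

I(r) ≈ 2.4849.


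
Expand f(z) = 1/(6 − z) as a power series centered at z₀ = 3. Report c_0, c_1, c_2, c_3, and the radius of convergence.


Let w = z − z₀, so z = z₀ + w.
Then 6 − z = 6 − (z₀ + w) = (6 − z₀) − w = 3 − w.
f(z) = 1/(3 − w) = (1/(3)) · 1/(1 − w/(3)) = Σ_{n≥0} w^n / (3)^(n+1).
So c_n = 1/(3)^(n+1):
  c_0 = 1/(3)^1 = 1/3.
  c_1 = 1/(3)^2 = 1/9.
  c_2 = 1/(3)^3 = 1/27.
  c_3 = 1/(3)^4 = 1/81.
The series is valid for |w/d| < 1, i.e. |z − z₀| < |d|.
Radius of convergence: R = |6 − z₀| = |3| = 3 (distance from z₀ to the singularity z = 6).

c_0 = 1/3, c_1 = 1/9, c_2 = 1/27, c_3 = 1/81; R = 3.


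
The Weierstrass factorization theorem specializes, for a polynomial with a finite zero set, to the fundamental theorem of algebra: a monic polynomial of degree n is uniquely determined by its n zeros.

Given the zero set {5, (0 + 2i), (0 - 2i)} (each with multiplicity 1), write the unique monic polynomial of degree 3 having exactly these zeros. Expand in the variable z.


The polynomial is p(z) = ∏_{α ∈ S} (z − α), where S = {5, (0 + 2i), (0 - 2i)}.
Expanding the product yields: p(z) = z^3 -5·z^2 + 4·z -20.
Note conjugate pairs combine to real quadratics: (z − (0+2i))(z − (0−2i)) = z² + 4.
The resulting polynomial has degree 3 and real coefficients as required.

p(z) = z^3 -5·z^2 + 4·z -20.


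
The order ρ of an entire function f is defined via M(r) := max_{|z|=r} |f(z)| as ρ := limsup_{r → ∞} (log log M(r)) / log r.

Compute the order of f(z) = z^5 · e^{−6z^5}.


M(r) = max_{|z|=r} |1|·|z|^5·|e^{−6z^5}| = 1·r^5 · e^{6r^5} (the factors attain their maxima compatibly on |z|=r). Then log M(r) = log 1 + 5·log r + 6r^5, dominated by the last term, so log log M(r) ~ 5·log r. The polynomial factor 1z^5 contributes only a log r term and does not affect the order. ρ = 5.
Therefore ρ = 5.

Order ρ = 5.


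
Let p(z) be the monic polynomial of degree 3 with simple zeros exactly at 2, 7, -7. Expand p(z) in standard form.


The polynomial is p(z) = ∏_{α ∈ S} (z − α), where S = {2, 7, -7}.
Expanding the product yields: p(z) = z^3 -2·z^2 -49·z + 98.
The resulting polynomial has degree 3 and real coefficients as required.

p(z) = z^3 -2·z^2 -49·z + 98.


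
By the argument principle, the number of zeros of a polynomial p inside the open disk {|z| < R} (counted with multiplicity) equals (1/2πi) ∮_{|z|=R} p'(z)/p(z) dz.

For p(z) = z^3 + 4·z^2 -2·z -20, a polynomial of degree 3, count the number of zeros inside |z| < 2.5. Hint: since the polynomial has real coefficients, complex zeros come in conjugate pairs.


The zeros of p are: (-3 + 1i), (-3 - 1i), 2.
Their magnitudes are: 3.162, 3.162, 2.
Zeros with |z| < R = 2.5: 2.
Count = 1.
By the argument principle, (1/2πi) ∮_{|z|=R} p'(z)/p(z) dz equals exactly this count.

Number of zeros inside |z| < 2.5: 1.


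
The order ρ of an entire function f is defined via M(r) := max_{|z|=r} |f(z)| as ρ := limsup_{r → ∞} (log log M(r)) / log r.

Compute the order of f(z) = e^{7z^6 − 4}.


|e^{7z^6 − 4}| = e^{Re(7·z^6) + -4} ≤ e^{7|z|^6 + -4} = e^{7r^6 + -4} on |z| = r, so ρ ≤ 6. Choosing z on |z|=r so that 7·z^6 is real positive (always possible by picking arg z appropriately) gives |f(z)| = e^{7r^6 + -4}, matching the bound. The additive constant -4 does not affect log log M(r) ~ 6·log r. Hence ρ = 6.
Therefore ρ = 6.

Order ρ = 6.


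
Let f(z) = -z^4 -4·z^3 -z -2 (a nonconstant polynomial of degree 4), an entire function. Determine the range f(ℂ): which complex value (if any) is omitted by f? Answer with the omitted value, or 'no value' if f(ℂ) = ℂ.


Little Picard bounds the complement of f(ℂ) to at most one point.
For every w ∈ ℂ, the equation p(z) − w = 0 is a nonconstant polynomial in z and hence has at least one root by the fundamental theorem of algebra. So p is surjective onto ℂ, omitting no value.

Omitted value: no value.


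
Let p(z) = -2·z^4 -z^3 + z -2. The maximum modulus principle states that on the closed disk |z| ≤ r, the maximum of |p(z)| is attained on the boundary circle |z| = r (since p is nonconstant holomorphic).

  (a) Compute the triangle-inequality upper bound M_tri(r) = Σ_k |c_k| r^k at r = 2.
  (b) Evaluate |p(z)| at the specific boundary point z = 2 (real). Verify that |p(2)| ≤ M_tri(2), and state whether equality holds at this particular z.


Coefficients: c_0 = -2, c_1 = 1, c_2 = 0, c_3 = -1, c_4 = -2. Radius r = 2.
Part (a). Triangle bound: M_tri(r) = Σ_k |c_k| r^k
  = |-2|·2^0 + |1|·2^1 + |0|·2^2 + |-1|·2^3 + |-2|·2^4
  = 2 + 2 + 0 + 8 + 32 = 44.
This bounds M(r) := max_{|z|=r} |p(z)| from above; equality holds iff all terms c_k z^k can be made to align in phase at a single z on |z|=r.
Part (b). At z = 2 (real, on the circle |z| = r):
  p(2) = (-2)·2^0 + (1)·2^1 + (0)·2^2 + (-1)·2^3 + (-2)·2^4 = -40.
  |p(2)| = 40.
Check: |p(2)| = 40 ≤ 44 = M_tri(2). ✓ Equality does not hold at z = 2 (the coefficients have mixed signs, so the terms do not all align in phase there).

M_tri(2) = 44; |p(2)| = 40; equality at z=2: no.


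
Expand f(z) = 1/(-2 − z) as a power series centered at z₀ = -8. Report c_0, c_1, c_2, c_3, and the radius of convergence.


Let w = z − z₀, so z = z₀ + w.
Then -2 − z = -2 − (z₀ + w) = (-2 − z₀) − w = 6 − w.
f(z) = 1/(6 − w) = (1/(6)) · 1/(1 − w/(6)) = Σ_{n≥0} w^n / (6)^(n+1).
So c_n = 1/(6)^(n+1):
  c_0 = 1/(6)^1 = 1/6.
  c_1 = 1/(6)^2 = 1/36.
  c_2 = 1/(6)^3 = 1/216.
  c_3 = 1/(6)^4 = 1/1296.
The series is valid for |w/d| < 1, i.e. |z − z₀| < |d|.
Radius of convergence: R = |-2 − z₀| = |6| = 6 (distance from z₀ to the singularity z = -2).

c_0 = 1/6, c_1 = 1/36, c_2 = 1/216, c_3 = 1/1296; R = 6.


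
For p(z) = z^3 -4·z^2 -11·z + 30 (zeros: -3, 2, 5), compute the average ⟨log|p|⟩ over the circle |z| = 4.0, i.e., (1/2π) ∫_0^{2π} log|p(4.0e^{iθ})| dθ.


Zeros: -3, 2, 5; r = 4.0.
Inside |z| < r: -3, 2. Outside (|z| ≥ r): 5.
p(0) = 30, so log|p(0)| = log(30) = 3.4012.
Apply Jensen: I(r) = log|p(0)| + Σ_k log(r/|z_k|), summed over zeros inside |z| < r.
  log(r/|z_k|) for z_k = -3: log(4.0/3) = 0.2877
  log(r/|z_k|) for z_k = 2: log(4.0/2) = 0.6931
  Outside zeros (5) contribute nothing to the Jensen sum.
Sum over inside zeros: 0.9808.
I(r) = log|p(0)| + (inside sum) = 3.4012 + 0.9808 = 4.3820.
Note: since some zeros are outside |z| ≤ r, the simplified n·log(r) form does NOT apply — only the inside zeros contribute.

I(r) ≈ 4.3820.


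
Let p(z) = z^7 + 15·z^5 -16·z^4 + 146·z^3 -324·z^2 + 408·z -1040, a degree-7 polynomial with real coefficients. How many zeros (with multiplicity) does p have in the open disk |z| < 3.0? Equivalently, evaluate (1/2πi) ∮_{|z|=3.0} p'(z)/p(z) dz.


The zeros of p are: 2, (1 + 3i), (1 - 3i), (0 + 2i), (0 - 2i), (-2 + 3i), (-2 - 3i).
Their magnitudes are: 2, 3.162, 3.162, 2, 2, 3.606, 3.606.
Zeros with |z| < R = 3.0: 2, (0 + 2i), (0 - 2i).
Count = 3.
By the argument principle, (1/2πi) ∮_{|z|=R} p'(z)/p(z) dz equals exactly this count.

Number of zeros inside |z| < 3.0: 3.


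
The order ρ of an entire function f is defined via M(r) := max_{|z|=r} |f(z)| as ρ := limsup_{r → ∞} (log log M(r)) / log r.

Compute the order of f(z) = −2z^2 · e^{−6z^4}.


M(r) = max_{|z|=r} |-2|·|z|^2·|e^{−6z^4}| = 2·r^2 · e^{6r^4} (the factors attain their maxima compatibly on |z|=r). Then log M(r) = log 2 + 2·log r + 6r^4, dominated by the last term, so log log M(r) ~ 4·log r. The polynomial factor -2z^2 contributes only a log r term and does not affect the order. ρ = 4.
Therefore ρ = 4.

Order ρ = 4.


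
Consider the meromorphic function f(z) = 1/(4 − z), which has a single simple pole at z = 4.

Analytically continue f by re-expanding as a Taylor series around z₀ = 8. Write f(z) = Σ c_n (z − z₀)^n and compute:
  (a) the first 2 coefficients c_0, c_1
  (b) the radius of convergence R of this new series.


Let w = z − z₀, so z = z₀ + w.
Then 4 − z = 4 − (z₀ + w) = (4 − z₀) − w = -4 − w.
f(z) = 1/(-4 − w) = (1/(-4)) · 1/(1 − w/(-4)) = Σ_{n≥0} w^n / (-4)^(n+1).
So c_n = 1/(-4)^(n+1):
  c_0 = 1/(-4)^1 = -1/4.
  c_1 = 1/(-4)^2 = 1/16.
The series is valid for |w/d| < 1, i.e. |z − z₀| < |d|.
Radius of convergence: R = |4 − z₀| = |-4| = 4 (distance from z₀ to the singularity z = 4).

c_0 = -1/4, c_1 = 1/16; R = 4.


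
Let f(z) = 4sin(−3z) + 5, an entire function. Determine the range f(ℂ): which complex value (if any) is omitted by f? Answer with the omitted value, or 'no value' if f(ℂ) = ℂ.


Little Picard bounds the complement of f(ℂ) to at most one point.
sin is entire and surjective onto ℂ: for every w ∈ ℂ, sin(ζ) = w has a solution ζ ∈ ℂ (e.g., via the complex inverse arcsin). With ζ = −3z this gives z = ζ/(-3). Then 4·sin(−3z) takes every value in 4·ℂ = ℂ, and adding 5 is a bijection of ℂ. So f is surjective and omits no value. (Note: only on the real line is sin bounded by [−1, 1].)

Omitted value: no value.


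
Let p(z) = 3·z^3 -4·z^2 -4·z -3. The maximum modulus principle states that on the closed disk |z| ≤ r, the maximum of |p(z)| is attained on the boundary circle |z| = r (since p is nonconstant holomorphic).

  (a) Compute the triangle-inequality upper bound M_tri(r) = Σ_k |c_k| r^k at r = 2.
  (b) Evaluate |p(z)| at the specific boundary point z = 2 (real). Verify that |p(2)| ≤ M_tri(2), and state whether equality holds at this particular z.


Coefficients: c_0 = -3, c_1 = -4, c_2 = -4, c_3 = 3. Radius r = 2.
Part (a). Triangle bound: M_tri(r) = Σ_k |c_k| r^k
  = |-3|·2^0 + |-4|·2^1 + |-4|·2^2 + |3|·2^3
  = 3 + 8 + 16 + 24 = 51.
This bounds M(r) := max_{|z|=r} |p(z)| from above; equality holds iff all terms c_k z^k can be made to align in phase at a single z on |z|=r.
Part (b). At z = 2 (real, on the circle |z| = r):
  p(2) = (-3)·2^0 + (-4)·2^1 + (-4)·2^2 + (3)·2^3 = -3.
  |p(2)| = 3.
Check: |p(2)| = 3 ≤ 51 = M_tri(2). ✓ Equality does not hold at z = 2 (the coefficients have mixed signs, so the terms do not all align in phase there).

M_tri(2) = 51; |p(2)| = 3; equality at z=2: no.


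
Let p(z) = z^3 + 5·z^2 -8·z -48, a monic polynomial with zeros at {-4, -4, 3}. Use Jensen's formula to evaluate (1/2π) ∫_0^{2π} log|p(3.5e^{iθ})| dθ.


Zeros: -4, -4, 3; r = 3.5.
Inside |z| < r: 3. Outside (|z| ≥ r): -4, -4.
p(0) = -48, so log|p(0)| = log(48) = 3.8712.
Apply Jensen: I(r) = log|p(0)| + Σ_k log(r/|z_k|), summed over zeros inside |z| < r.
  log(r/|z_k|) for z_k = 3: log(3.5/3) = 0.1542
  Outside zeros (-4, -4) contribute nothing to the Jensen sum.
Sum over inside zeros: 0.1542.
I(r) = log|p(0)| + (inside sum) = 3.8712 + 0.1542 = 4.0254.
Note: since some zeros are outside |z| ≤ r, the simplified n·log(r) form does NOT apply — only the inside zeros contribute.

I(r) ≈ 4.0254.


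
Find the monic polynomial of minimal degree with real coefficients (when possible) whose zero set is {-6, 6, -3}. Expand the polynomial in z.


The polynomial is p(z) = ∏_{α ∈ S} (z − α), where S = {-6, 6, -3}.
Expanding the product yields: p(z) = z^3 + 3·z^2 -36·z -108.
The resulting polynomial has degree 3 and real coefficients as required.

p(z) = z^3 + 3·z^2 -36·z -108.


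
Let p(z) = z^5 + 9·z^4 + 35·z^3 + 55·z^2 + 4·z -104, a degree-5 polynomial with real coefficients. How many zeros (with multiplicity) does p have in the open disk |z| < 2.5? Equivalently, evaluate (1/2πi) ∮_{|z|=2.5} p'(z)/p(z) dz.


The zeros of p are: (-2 + 2i), (-2 - 2i), (-3 + 2i), (-3 - 2i), 1.
Their magnitudes are: 2.828, 2.828, 3.606, 3.606, 1.
Zeros with |z| < R = 2.5: 1.
Count = 1.
By the argument principle, (1/2πi) ∮_{|z|=R} p'(z)/p(z) dz equals exactly this count.

Number of zeros inside |z| < 2.5: 1.


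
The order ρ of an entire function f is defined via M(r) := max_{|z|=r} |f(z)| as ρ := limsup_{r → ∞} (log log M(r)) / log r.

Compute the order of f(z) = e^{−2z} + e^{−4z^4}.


Each summand is entire of order 1 and 4 respectively (as in the single-exponential case). The order of a sum is at most the max of the orders, so ρ ≤ 4. For the lower bound: on |z|=r choose arg z so that -4z^4 is real positive; then |e^{-4z^4}| = e^{4r^4} while |e^{-2z}| ≤ e^{2r^1} = o(e^{4r^4}). So |f| ≥ e^{4r^4}(1 − o(1)) and ρ ≥ 4. Hence ρ = max(1, 4) = 4.
Therefore ρ = 4.

Order ρ = 4.


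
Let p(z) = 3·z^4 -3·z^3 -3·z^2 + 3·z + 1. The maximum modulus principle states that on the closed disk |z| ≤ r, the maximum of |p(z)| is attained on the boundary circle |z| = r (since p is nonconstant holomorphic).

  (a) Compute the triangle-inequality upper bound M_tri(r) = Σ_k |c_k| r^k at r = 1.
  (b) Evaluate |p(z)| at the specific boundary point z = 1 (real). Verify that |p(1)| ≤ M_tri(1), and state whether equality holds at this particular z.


Coefficients: c_0 = 1, c_1 = 3, c_2 = -3, c_3 = -3, c_4 = 3. Radius r = 1.
Part (a). Triangle bound: M_tri(r) = Σ_k |c_k| r^k
  = |1|·1^0 + |3|·1^1 + |-3|·1^2 + |-3|·1^3 + |3|·1^4
  = 1 + 3 + 3 + 3 + 3 = 13.
This bounds M(r) := max_{|z|=r} |p(z)| from above; equality holds iff all terms c_k z^k can be made to align in phase at a single z on |z|=r.
Part (b). At z = 1 (real, on the circle |z| = r):
  p(1) = (1)·1^0 + (3)·1^1 + (-3)·1^2 + (-3)·1^3 + (3)·1^4 = 1.
  |p(1)| = 1.
Check: |p(1)| = 1 ≤ 13 = M_tri(1). ✓ Equality does not hold at z = 1 (the coefficients have mixed signs, so the terms do not all align in phase there).

M_tri(1) = 13; |p(1)| = 1; equality at z=1: no.


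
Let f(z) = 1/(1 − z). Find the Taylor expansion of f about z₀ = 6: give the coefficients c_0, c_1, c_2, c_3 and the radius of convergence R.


Let w = z − z₀, so z = z₀ + w.
Then 1 − z = 1 − (z₀ + w) = (1 − z₀) − w = -5 − w.
f(z) = 1/(-5 − w) = (1/(-5)) · 1/(1 − w/(-5)) = Σ_{n≥0} w^n / (-5)^(n+1).
So c_n = 1/(-5)^(n+1):
  c_0 = 1/(-5)^1 = -1/5.
  c_1 = 1/(-5)^2 = 1/25.
  c_2 = 1/(-5)^3 = -1/125.
  c_3 = 1/(-5)^4 = 1/625.
The series is valid for |w/d| < 1, i.e. |z − z₀| < |d|.
Radius of convergence: R = |1 − z₀| = |-5| = 5 (distance from z₀ to the singularity z = 1).

c_0 = -1/5, c_1 = 1/25, c_2 = -1/125, c_3 = 1/625; R = 5.


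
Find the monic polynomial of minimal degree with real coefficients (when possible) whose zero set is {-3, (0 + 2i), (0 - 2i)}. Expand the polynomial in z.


The polynomial is p(z) = ∏_{α ∈ S} (z − α), where S = {-3, (0 + 2i), (0 - 2i)}.
Expanding the product yields: p(z) = z^3 + 3·z^2 + 4·z + 12.
Note conjugate pairs combine to real quadratics: (z − (0+2i))(z − (0−2i)) = z² + 4.
The resulting polynomial has degree 3 and real coefficients as required.

p(z) = z^3 + 3·z^2 + 4·z + 12.


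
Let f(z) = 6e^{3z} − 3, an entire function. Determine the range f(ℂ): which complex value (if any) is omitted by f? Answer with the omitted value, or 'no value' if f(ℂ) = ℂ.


Little Picard bounds the complement of f(ℂ) to at most one point.
e^{3z} is never zero on ℂ, so 6·e^{3z} takes every value in ℂ ∖ {0}. Adding -3 shifts the range to ℂ ∖ {-3}. Thus f omits exactly the value -3.

Omitted value: -3.


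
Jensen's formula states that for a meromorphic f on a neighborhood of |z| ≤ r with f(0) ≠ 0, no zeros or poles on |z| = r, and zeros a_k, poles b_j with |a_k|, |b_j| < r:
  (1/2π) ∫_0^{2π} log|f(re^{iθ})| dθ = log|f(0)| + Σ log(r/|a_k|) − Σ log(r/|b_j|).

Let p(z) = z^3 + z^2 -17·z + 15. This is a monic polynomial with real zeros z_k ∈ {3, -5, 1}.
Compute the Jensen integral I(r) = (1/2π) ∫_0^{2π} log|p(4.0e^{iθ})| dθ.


Zeros: -5, 1, 3; r = 4.0.
Inside |z| < r: 1, 3. Outside (|z| ≥ r): -5.
p(0) = 15, so log|p(0)| = log(15) = 2.7081.
Apply Jensen: I(r) = log|p(0)| + Σ_k log(r/|z_k|), summed over zeros inside |z| < r.
  log(r/|z_k|) for z_k = 3: log(4.0/3) = 0.2877
  log(r/|z_k|) for z_k = 1: log(4.0/1) = 1.3863
  Outside zeros (-5) contribute nothing to the Jensen sum.
Sum over inside zeros: 1.6740.
I(r) = log|p(0)| + (inside sum) = 2.7081 + 1.6740 = 4.3820.
Note: since some zeros are outside |z| ≤ r, the simplified n·log(r) form does NOT apply — only the inside zeros contribute.

I(r) ≈ 4.3820.


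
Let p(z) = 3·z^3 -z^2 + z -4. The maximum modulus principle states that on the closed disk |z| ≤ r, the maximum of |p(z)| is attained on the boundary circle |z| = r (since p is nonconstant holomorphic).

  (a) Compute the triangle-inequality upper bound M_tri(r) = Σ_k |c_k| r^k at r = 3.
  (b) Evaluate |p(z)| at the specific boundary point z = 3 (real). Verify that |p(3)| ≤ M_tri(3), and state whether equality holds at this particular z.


Coefficients: c_0 = -4, c_1 = 1, c_2 = -1, c_3 = 3. Radius r = 3.
Part (a). Triangle bound: M_tri(r) = Σ_k |c_k| r^k
  = |-4|·3^0 + |1|·3^1 + |-1|·3^2 + |3|·3^3
  = 4 + 3 + 9 + 81 = 97.
This bounds M(r) := max_{|z|=r} |p(z)| from above; equality holds iff all terms c_k z^k can be made to align in phase at a single z on |z|=r.
Part (b). At z = 3 (real, on the circle |z| = r):
  p(3) = (-4)·3^0 + (1)·3^1 + (-1)·3^2 + (3)·3^3 = 71.
  |p(3)| = 71.
Check: |p(3)| = 71 ≤ 97 = M_tri(3). ✓ Equality does not hold at z = 3 (the coefficients have mixed signs, so the terms do not all align in phase there).

M_tri(3) = 97; |p(3)| = 71; equality at z=3: no.


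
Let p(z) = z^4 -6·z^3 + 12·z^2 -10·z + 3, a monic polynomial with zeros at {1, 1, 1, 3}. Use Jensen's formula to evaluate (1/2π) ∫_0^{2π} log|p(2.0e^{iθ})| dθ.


Zeros: 1, 1, 1, 3; r = 2.0.
Inside |z| < r: 1, 1, 1. Outside (|z| ≥ r): 3.
p(0) = 3, so log|p(0)| = log(3) = 1.0986.
Apply Jensen: I(r) = log|p(0)| + Σ_k log(r/|z_k|), summed over zeros inside |z| < r.
  log(r/|z_k|) for z_k = 1: log(2.0/1) = 0.6931
  log(r/|z_k|) for z_k = 1: log(2.0/1) = 0.6931
  log(r/|z_k|) for z_k = 1: log(2.0/1) = 0.6931
  Outside zeros (3) contribute nothing to the Jensen sum.
Sum over inside zeros: 2.0794.
I(r) = log|p(0)| + (inside sum) = 1.0986 + 2.0794 = 3.1781.
Note: since some zeros are outside |z| ≤ r, the simplified n·log(r) form does NOT apply — only the inside zeros contribute.

I(r) ≈ 3.1781.


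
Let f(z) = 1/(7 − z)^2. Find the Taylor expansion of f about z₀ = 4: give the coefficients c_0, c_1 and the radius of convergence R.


Let w = z − z₀, so z = z₀ + w.
Then 7 − z = 7 − (z₀ + w) = (7 − z₀) − w = 3 − w.
f(z) = 1/(3 − w)^2 = (1/(3)^2) · (1 − w/(3))^{−2}.
By the binomial series (1−u)^{−2} = Σ_{n≥0} C(n+1, 1) u^n for |u|<1, with u = w/(3):
  c_n = C(n+1, 1) / (3)^(n+2).
  c_0 = 1/(3)^2 = 1/9.
  c_1 = 2/(3)^3 = 2/27.
The series is valid for |w/d| < 1, i.e. |z − z₀| < |d|.
Radius of convergence: R = |7 − z₀| = |3| = 3 (distance from z₀ to the singularity z = 7).

c_0 = 1/9, c_1 = 2/27; R = 3.


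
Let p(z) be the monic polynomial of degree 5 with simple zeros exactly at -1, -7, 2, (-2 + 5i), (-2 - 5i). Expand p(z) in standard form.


The polynomial is p(z) = ∏_{α ∈ S} (z − α), where S = {-1, -7, 2, (-2 + 5i), (-2 - 5i)}.
Expanding the product yields: p(z) = z^5 + 10·z^4 + 44·z^3 + 124·z^2 -317·z -406.
Note conjugate pairs combine to real quadratics: (z − (-2+5i))(z − (-2−5i)) = z² + 4z + 29.
The resulting polynomial has degree 5 and real coefficients as required.

p(z) = z^5 + 10·z^4 + 44·z^3 + 124·z^2 -317·z -406.


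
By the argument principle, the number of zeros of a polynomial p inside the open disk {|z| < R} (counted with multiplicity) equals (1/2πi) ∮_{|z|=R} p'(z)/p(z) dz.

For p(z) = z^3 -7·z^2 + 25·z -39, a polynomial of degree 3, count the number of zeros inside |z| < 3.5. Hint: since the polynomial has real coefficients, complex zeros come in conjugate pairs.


The zeros of p are: (2 + 3i), (2 - 3i), 3.
Their magnitudes are: 3.606, 3.606, 3.
Zeros with |z| < R = 3.5: 3.
Count = 1.
By the argument principle, (1/2πi) ∮_{|z|=R} p'(z)/p(z) dz equals exactly this count.

Number of zeros inside |z| < 3.5: 1.


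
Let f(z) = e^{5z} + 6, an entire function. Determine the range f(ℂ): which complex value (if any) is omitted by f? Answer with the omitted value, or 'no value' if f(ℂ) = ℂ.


Little Picard bounds the complement of f(ℂ) to at most one point.
e^{5z} is never zero on ℂ, so 1·e^{5z} takes every value in ℂ ∖ {0}. Adding 6 shifts the range to ℂ ∖ {6}. Thus f omits exactly the value 6.

Omitted value: 6.


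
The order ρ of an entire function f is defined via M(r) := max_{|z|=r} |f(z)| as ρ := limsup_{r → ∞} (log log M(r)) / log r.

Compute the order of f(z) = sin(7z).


sin(w) is a linear combination of e^{iw} and e^{−iw} (or e^w, e^{−w} in the hyperbolic case), so |sin(w)| ≤ e^{|w|}. With w = 7z, |w| ≤ 7|z| + 0 = 7r + 0 on |z| = r, giving M(r) ≤ e^{7r + 0}, so ρ ≤ 1. On a suitable ray (z = it for sin/cos; z = t for sinh/cosh, t real → ∞), |sin(7z)| grows like e^{7|t|}/2, so ρ ≥ 1. Hence ρ = 1.
Therefore ρ = 1.

Order ρ = 1.
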